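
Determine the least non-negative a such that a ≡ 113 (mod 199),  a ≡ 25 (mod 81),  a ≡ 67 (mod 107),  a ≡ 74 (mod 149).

106305316

From a ≡ 113 (mod 199) write a = 113 + 199t. Substituting into a ≡ 25 (mod 81) gives 199t ≡ 74 (mod 81), and since 37⁻¹ ≡ 46 (mod 81), t ≡ 2. Hence a ≡ 113 + 199·2 = 511 (mod 16119).
From a ≡ 511 (mod 16119) write a = 511 + 16119t. Substituting into a ≡ 67 (mod 107) gives 16119t ≡ 91 (mod 107), and since 69⁻¹ ≡ 76 (mod 107), t ≡ 68. Hence a ≡ 511 + 16119·68 = 1096603 (mod 1724733).
From a ≡ 1096603 (mod 1724733) write a = 1096603 + 1724733t. Substituting into a ≡ 74 (mod 149) gives 1724733t ≡ 111 (mod 149), and since 58⁻¹ ≡ 18 (mod 149), t ≡ 61. Hence a ≡ 1096603 + 1724733·61 = 106305316 (mod 256985217).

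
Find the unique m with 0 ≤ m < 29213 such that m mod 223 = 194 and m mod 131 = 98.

16473

Combine the congruences pairwise.
From m ≡ 194 (mod 223) write m = 194 + 223t. Substituting into m ≡ 98 (mod 131) gives 223t ≡ 35 (mod 131), and since 92⁻¹ ≡ 47 (mod 131), t ≡ 73. Hence m ≡ 194 + 223·73 = 16473 (mod 29213).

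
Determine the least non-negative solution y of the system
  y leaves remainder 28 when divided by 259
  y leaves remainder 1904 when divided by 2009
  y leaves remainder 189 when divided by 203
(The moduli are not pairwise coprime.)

Combine the congruences pairwise.
gcd(259, 2009) = 7 and 7 | (1904 − 28), so the pair is consistent; merging gives y ≡ 3913 (mod 74333), where 74333 = lcm(259, 2009).
gcd(74333, 203) = 7 and 7 | (189 − 3913), so the pair is consistent; merging gives y ≡ 2010904 (mod 2155657), where 2155657 = lcm(74333, 203).
The solution is unique modulo lcm(259, 2009, 203) = 2155657.

2010904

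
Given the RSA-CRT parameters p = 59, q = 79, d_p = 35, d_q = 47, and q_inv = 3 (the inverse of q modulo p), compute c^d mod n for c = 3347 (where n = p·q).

m₁ = c^(d_p) mod p: c ≡ 43 (mod 59), and 43^35 mod 59 = 24.
m₂ = c^(d_q) mod q: c ≡ 29 (mod 79), and 29^47 mod 79 = 43.
h = q_inv·(m₁ − m₂) mod p = 3·(24 − 43) mod 59 = 2.
m = m₂ + h·q = 43 + 2·79 = 201.

201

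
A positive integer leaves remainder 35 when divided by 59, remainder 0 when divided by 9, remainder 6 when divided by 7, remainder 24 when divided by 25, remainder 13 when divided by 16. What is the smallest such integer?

1442349

The moduli are pairwise coprime; N = 59·9·7·25·16 = 1486800.
N/59 = 25200; 25200 ≡ 7 (mod 59); 7·17 ≡ 1, so inverse 17.
N/9 = 165200; 165200 ≡ 5 (mod 9); 5·2 ≡ 1, so inverse 2.
N/7 = 212400; 212400 ≡ 6 (mod 7); 6·6 ≡ 1, so inverse 6.
N/25 = 59472; 59472 ≡ 22 (mod 25); 22·8 ≡ 1, so inverse 8.
N/16 = 92925; 92925 ≡ 13 (mod 16); 13·5 ≡ 1, so inverse 5.
x ≡ 35·25200·17 + 0·165200·2 + 6·212400·6 + 24·59472·8 + 13·92925·5 = 40099149.
40099149 mod 1486800 = 1442349.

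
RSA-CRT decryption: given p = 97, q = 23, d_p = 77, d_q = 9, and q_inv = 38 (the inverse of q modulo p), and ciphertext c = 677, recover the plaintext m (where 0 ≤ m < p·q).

1584

m₁ = c^(d_p) mod p: c ≡ 95 (mod 97), and 95^77 mod 97 = 32.
m₂ = c^(d_q) mod q: c ≡ 10 (mod 23), and 10^9 mod 23 = 20.
h = q_inv·(m₁ − m₂) mod p = 38·(32 − 20) mod 97 = 68.
m = m₂ + h·q = 20 + 68·23 = 1584.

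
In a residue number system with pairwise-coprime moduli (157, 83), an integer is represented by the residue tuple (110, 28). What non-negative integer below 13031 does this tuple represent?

7332

From x ≡ 110 (mod 157) write x = 110 + 157t. Substituting into x ≡ 28 (mod 83) gives 157t ≡ 1 (mod 83), and since 74⁻¹ ≡ 46 (mod 83), t ≡ 46. Hence x ≡ 110 + 157·46 = 7332 (mod 13031).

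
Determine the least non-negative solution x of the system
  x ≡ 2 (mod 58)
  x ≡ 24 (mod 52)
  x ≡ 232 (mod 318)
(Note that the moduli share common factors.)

gcd(58, 52) = 2 and 2 | (24 − 2), so the pair is consistent; merging gives x ≡ 1220 (mod 1508), where 1508 = lcm(58, 52).
gcd(1508, 318) = 2 and 2 | (232 − 1220), so the pair is consistent; merging gives x ≡ 165592 (mod 239772), where 239772 = lcm(1508, 318).
The solution is unique modulo lcm(58, 52, 318) = 239772.

165592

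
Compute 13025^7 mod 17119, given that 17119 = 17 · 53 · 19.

Mod 17: 13025 ≡ 3; 3^7 ≡ 11 (mod 17).
Mod 53: 13025 ≡ 40; 40^7 ≡ 38 (mod 53).
Mod 19: 13025 ≡ 10; 10^7 ≡ 15 (mod 19).
Combine by CRT: x ≡ 11 (mod 17), x ≡ 38 (mod 53), x ≡ 15 (mod 19) ⇒ x ≡ 14189 (mod 17119).

14189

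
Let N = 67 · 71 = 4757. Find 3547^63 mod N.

3261

Mod 67: 3547 ≡ 63; 63^63 ≡ 45 (mod 67).
Mod 71: 3547 ≡ 68; 68^63 ≡ 66 (mod 71).
Combine by CRT: x ≡ 45 (mod 67), x ≡ 66 (mod 71) ⇒ x ≡ 3261 (mod 4757).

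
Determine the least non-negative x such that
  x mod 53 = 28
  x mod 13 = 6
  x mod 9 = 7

From x ≡ 28 (mod 53) write x = 28 + 53t. Substituting into x ≡ 6 (mod 13) gives 53t ≡ 4 (mod 13), and since 1⁻¹ ≡ 1 (mod 13), t ≡ 4. Hence x ≡ 28 + 53·4 = 240 (mod 689).
From x ≡ 240 (mod 689) write x = 240 + 689t. Substituting into x ≡ 7 (mod 9) gives 689t ≡ 1 (mod 9), and since 5⁻¹ ≡ 2 (mod 9), t ≡ 2. Hence x ≡ 240 + 689·2 = 1618 (mod 6201).

1618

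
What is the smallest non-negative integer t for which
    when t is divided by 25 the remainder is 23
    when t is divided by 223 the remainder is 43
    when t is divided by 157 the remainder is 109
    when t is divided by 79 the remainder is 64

15300073

The moduli are pairwise coprime; N = 25·223·157·79 = 69146725.
N/25 = 2765869; 2765869 ≡ 19 (mod 25); 19·4 ≡ 1, so inverse 4.
N/223 = 310075; 310075 ≡ 105 (mod 223); 105·17 ≡ 1, so inverse 17.
N/157 = 440425; 440425 ≡ 40 (mod 157); 40·106 ≡ 1, so inverse 106.
N/79 = 875275; 875275 ≡ 34 (mod 79); 34·7 ≡ 1, so inverse 7.
t ≡ 23·2765869·4 + 43·310075·17 + 109·440425·106 + 64·875275·7 = 5961918423.
5961918423 mod 69146725 = 15300073.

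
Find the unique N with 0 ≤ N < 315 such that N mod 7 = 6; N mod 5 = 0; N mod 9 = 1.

The moduli are pairwise coprime; M = 7·5·9 = 315.
M/7 = 45; 45 ≡ 3 (mod 7); 3·5 ≡ 1, so inverse 5.
M/5 = 63; 63 ≡ 3 (mod 5); 3·2 ≡ 1, so inverse 2.
M/9 = 35; 35 ≡ 8 (mod 9); 8·8 ≡ 1, so inverse 8.
N ≡ 6·45·5 + 0·63·2 + 1·35·8 = 1630.
1630 mod 315 = 55.

55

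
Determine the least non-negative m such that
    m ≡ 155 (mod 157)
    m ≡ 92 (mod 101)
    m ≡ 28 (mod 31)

The moduli are pairwise coprime; N = 157·101·31 = 491567.
N/157 = 3131; 3131 ≡ 148 (mod 157); 148·122 ≡ 1, so inverse 122.
N/101 = 4867; 4867 ≡ 19 (mod 101); 19·16 ≡ 1, so inverse 16.
N/31 = 15857; 15857 ≡ 16 (mod 31); 16·2 ≡ 1, so inverse 2.
m ≡ 155·3131·122 + 92·4867·16 + 28·15857·2 = 67259426.
67259426 mod 491567 = 406314.

406314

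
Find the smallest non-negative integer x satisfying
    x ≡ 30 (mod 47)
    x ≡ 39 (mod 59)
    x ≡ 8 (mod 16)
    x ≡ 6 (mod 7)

The moduli are pairwise coprime; N = 47·59·16·7 = 310576.
N/47 = 6608; 6608 ≡ 28 (mod 47); 28·42 ≡ 1, so inverse 42.
N/59 = 5264; 5264 ≡ 13 (mod 59); 13·50 ≡ 1, so inverse 50.
N/16 = 19411; 19411 ≡ 3 (mod 16); 3·11 ≡ 1, so inverse 11.
N/7 = 44368; 44368 ≡ 2 (mod 7); 2·4 ≡ 1, so inverse 4.
x ≡ 30·6608·42 + 39·5264·50 + 8·19411·11 + 6·44368·4 = 21363880.
21363880 mod 310576 = 244712.

244712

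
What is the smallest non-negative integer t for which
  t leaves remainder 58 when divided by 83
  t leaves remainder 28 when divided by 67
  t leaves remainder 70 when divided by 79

The moduli are pairwise coprime; N = 83·67·79 = 439319.
N/83 = 5293; 5293 ≡ 64 (mod 83); 64·48 ≡ 1, so inverse 48.
N/67 = 6557; 6557 ≡ 58 (mod 67); 58·52 ≡ 1, so inverse 52.
N/79 = 5561; 5561 ≡ 31 (mod 79); 31·51 ≡ 1, so inverse 51.
t ≡ 58·5293·48 + 28·6557·52 + 70·5561·51 = 44135474.
44135474 mod 439319 = 203574.

203574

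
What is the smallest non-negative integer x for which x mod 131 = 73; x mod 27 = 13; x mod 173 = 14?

433552

The moduli are pairwise coprime; N = 131·27·173 = 611901.
N/131 = 4671; 4671 ≡ 86 (mod 131); 86·32 ≡ 1, so inverse 32.
N/27 = 22663; 22663 ≡ 10 (mod 27); 10·19 ≡ 1, so inverse 19.
N/173 = 3537; 3537 ≡ 77 (mod 173); 77·9 ≡ 1, so inverse 9.
x ≡ 73·4671·32 + 13·22663·19 + 14·3537·9 = 16954879.
16954879 mod 611901 = 433552.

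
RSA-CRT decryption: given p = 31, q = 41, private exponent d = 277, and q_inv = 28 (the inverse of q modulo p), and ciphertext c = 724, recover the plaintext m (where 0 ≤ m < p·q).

d_p = d mod (p−1) = 277 mod 30 = 7; d_q = d mod (q−1) = 37.
m₁ = c^(d_p) mod p: c ≡ 11 (mod 31), and 11^7 mod 31 = 13.
m₂ = c^(d_q) mod q: c ≡ 27 (mod 41), and 27^37 mod 41 = 14.
h = q_inv·(m₁ − m₂) mod p = 28·(13 − 14) mod 31 = 3.
m = m₂ + h·q = 14 + 3·41 = 137.

137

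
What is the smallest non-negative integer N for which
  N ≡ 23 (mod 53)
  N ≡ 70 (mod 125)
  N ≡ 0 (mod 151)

The moduli are pairwise coprime; M = 53·125·151 = 1000375.
M/53 = 18875; 18875 ≡ 7 (mod 53); 7·38 ≡ 1, so inverse 38.
M/125 = 8003; 8003 ≡ 3 (mod 125); 3·42 ≡ 1, so inverse 42.
M/151 = 6625; 6625 ≡ 132 (mod 151); 132·143 ≡ 1, so inverse 143.
N ≡ 23·18875·38 + 70·8003·42 + 0·6625·143 = 40025570.
40025570 mod 1000375 = 10570.

10570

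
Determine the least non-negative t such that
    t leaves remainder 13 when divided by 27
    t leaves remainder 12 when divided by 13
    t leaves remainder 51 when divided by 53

The moduli are pairwise coprime; N = 27·13·53 = 18603.
N/27 = 689; 689 ≡ 14 (mod 27); 14·2 ≡ 1, so inverse 2.
N/13 = 1431; 1431 ≡ 1 (mod 13), inverse 1.
N/53 = 351; 351 ≡ 33 (mod 53); 33·45 ≡ 1, so inverse 45.
t ≡ 13·689·2 + 12·1431·1 + 51·351·45 = 840631.
840631 mod 18603 = 3496.

3496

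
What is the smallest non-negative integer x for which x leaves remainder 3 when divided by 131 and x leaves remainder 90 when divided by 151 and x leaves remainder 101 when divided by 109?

The moduli are pairwise coprime; N = 131·151·109 = 2156129.
N/131 = 16459; 16459 ≡ 84 (mod 131); 84·39 ≡ 1, so inverse 39.
N/151 = 14279; 14279 ≡ 85 (mod 151); 85·16 ≡ 1, so inverse 16.
N/109 = 19781; 19781 ≡ 52 (mod 109); 52·65 ≡ 1, so inverse 65.
x ≡ 3·16459·39 + 90·14279·16 + 101·19781·65 = 152349728.
152349728 mod 2156129 = 1420698.

1420698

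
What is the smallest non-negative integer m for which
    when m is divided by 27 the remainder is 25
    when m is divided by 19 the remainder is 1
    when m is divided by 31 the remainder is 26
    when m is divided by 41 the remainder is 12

637603

The moduli are pairwise coprime; N = 27·19·31·41 = 652023.
N/27 = 24149; 24149 ≡ 11 (mod 27); 11·5 ≡ 1, so inverse 5.
N/19 = 34317; 34317 ≡ 3 (mod 19); 3·13 ≡ 1, so inverse 13.
N/31 = 21033; 21033 ≡ 15 (mod 31); 15·29 ≡ 1, so inverse 29.
N/41 = 15903; 15903 ≡ 36 (mod 41); 36·8 ≡ 1, so inverse 8.
m ≡ 25·24149·5 + 1·34317·13 + 26·21033·29 + 12·15903·8 = 20850316.
20850316 mod 652023 = 637603.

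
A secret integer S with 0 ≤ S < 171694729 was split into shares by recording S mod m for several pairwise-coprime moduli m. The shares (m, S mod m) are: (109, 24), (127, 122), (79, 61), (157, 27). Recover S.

Combine the congruences pairwise.
From S ≡ 24 (mod 109) write S = 24 + 109t. Substituting into S ≡ 122 (mod 127) gives 109t ≡ 98 (mod 127), and since 109⁻¹ ≡ 7 (mod 127), t ≡ 51. Hence S ≡ 24 + 109·51 = 5583 (mod 13843).
From S ≡ 5583 (mod 13843) write S = 5583 + 13843t. Substituting into S ≡ 61 (mod 79) gives 13843t ≡ 8 (mod 79), and since 18⁻¹ ≡ 22 (mod 79), t ≡ 18. Hence S ≡ 5583 + 13843·18 = 254757 (mod 1093597).
From S ≡ 254757 (mod 1093597) write S = 254757 + 1093597t. Substituting into S ≡ 27 (mod 157) gives 1093597t ≡ 81 (mod 157), and since 92⁻¹ ≡ 128 (mod 157), t ≡ 6. Hence S ≡ 254757 + 1093597·6 = 6816339 (mod 171694729).

6816339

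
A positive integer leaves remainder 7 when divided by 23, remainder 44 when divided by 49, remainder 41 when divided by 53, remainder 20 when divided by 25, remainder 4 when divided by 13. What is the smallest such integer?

9272020

The moduli are pairwise coprime; N = 23·49·53·25·13 = 19412575.
N/23 = 844025; 844025 ≡ 17 (mod 23); 17·19 ≡ 1, so inverse 19.
N/49 = 396175; 396175 ≡ 10 (mod 49); 10·5 ≡ 1, so inverse 5.
N/53 = 366275; 366275 ≡ 45 (mod 53); 45·33 ≡ 1, so inverse 33.
N/25 = 776503; 776503 ≡ 3 (mod 25); 3·17 ≡ 1, so inverse 17.
N/13 = 1493275; 1493275 ≡ 4 (mod 13); 4·10 ≡ 1, so inverse 10.
a ≡ 7·844025·19 + 44·396175·5 + 41·366275·33 + 20·776503·17 + 4·1493275·10 = 1018725920.
1018725920 mod 19412575 = 9272020.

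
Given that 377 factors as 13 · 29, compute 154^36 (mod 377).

339

Mod 13: 154 ≡ 11; since 12 | 36, by Fermat 11^36 ≡ 1 (mod 13).
Mod 29: 154 ≡ 9; by Fermat, exponent reduces to 36 mod 28 = 8; 9^8 ≡ 20 (mod 29).
Combine by CRT: x ≡ 1 (mod 13), x ≡ 20 (mod 29) ⇒ x ≡ 339 (mod 377).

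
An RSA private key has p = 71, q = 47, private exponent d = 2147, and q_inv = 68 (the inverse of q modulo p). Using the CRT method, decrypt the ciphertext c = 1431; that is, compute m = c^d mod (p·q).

d_p = d mod (p−1) = 2147 mod 70 = 47; d_q = d mod (q−1) = 31.
m₁ = c^(d_p) mod p: c ≡ 11 (mod 71), and 11^47 mod 71 = 33.
m₂ = c^(d_q) mod q: c ≡ 21 (mod 47), and 21^31 mod 47 = 25.
h = q_inv·(m₁ − m₂) mod p = 68·(33 − 25) mod 71 = 47.
m = m₂ + h·q = 25 + 47·47 = 2234.

2234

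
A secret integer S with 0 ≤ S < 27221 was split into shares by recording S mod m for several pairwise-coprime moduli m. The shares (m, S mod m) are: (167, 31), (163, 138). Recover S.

From S ≡ 31 (mod 167) write S = 31 + 167t. Substituting into S ≡ 138 (mod 163) gives 167t ≡ 107 (mod 163), and since 4⁻¹ ≡ 41 (mod 163), t ≡ 149. Hence S ≡ 31 + 167·149 = 24914 (mod 27221).

24914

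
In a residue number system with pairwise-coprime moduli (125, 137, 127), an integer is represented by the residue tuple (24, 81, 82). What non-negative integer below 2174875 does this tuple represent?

From x ≡ 24 (mod 125) write x = 24 + 125t. Substituting into x ≡ 81 (mod 137) gives 125t ≡ 57 (mod 137), and since 125⁻¹ ≡ 57 (mod 137), t ≡ 98. Hence x ≡ 24 + 125·98 = 12274 (mod 17125).
From x ≡ 12274 (mod 17125) write x = 12274 + 17125t. Substituting into x ≡ 82 (mod 127) gives 17125t ≡ 0 (mod 127), and since 107⁻¹ ≡ 19 (mod 127), t ≡ 0. Hence x ≡ 12274 + 17125·0 = 12274 (mod 2174875).

12274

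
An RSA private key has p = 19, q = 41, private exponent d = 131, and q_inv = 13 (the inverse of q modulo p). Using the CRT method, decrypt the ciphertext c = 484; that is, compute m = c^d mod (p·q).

377

d_p = d mod (p−1) = 131 mod 18 = 5; d_q = d mod (q−1) = 11.
m₁ = c^(d_p) mod p: c ≡ 9 (mod 19), and 9^5 mod 19 = 16.
m₂ = c^(d_q) mod q: c ≡ 33 (mod 41), and 33^11 mod 41 = 8.
h = q_inv·(m₁ − m₂) mod p = 13·(16 − 8) mod 19 = 9.
m = m₂ + h·q = 8 + 9·41 = 377.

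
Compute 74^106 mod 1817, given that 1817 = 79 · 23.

190

Mod 79: 74 ≡ 74; by Fermat, exponent reduces to 106 mod 78 = 28; 74^28 ≡ 32 (mod 79).
Mod 23: 74 ≡ 5; by Fermat, exponent reduces to 106 mod 22 = 18; 5^18 ≡ 6 (mod 23).
Combine by CRT: x ≡ 32 (mod 79), x ≡ 6 (mod 23) ⇒ x ≡ 190 (mod 1817).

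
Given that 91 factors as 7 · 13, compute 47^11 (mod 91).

Mod 7: 47 ≡ 5; by Fermat, exponent reduces to 11 mod 6 = 5; 5^5 ≡ 3 (mod 7).
Mod 13: 47 ≡ 8; 8^11 ≡ 5 (mod 13).
Combine by CRT: x ≡ 3 (mod 7), x ≡ 5 (mod 13) ⇒ x ≡ 31 (mod 91).

31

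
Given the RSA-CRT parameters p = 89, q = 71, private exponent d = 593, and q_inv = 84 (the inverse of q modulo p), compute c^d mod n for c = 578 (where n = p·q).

5516

d_p = d mod (p−1) = 593 mod 88 = 65; d_q = d mod (q−1) = 33.
m₁ = c^(d_p) mod p: c ≡ 44 (mod 89), and 44^65 mod 89 = 87.
m₂ = c^(d_q) mod q: c ≡ 10 (mod 71), and 10^33 mod 71 = 49.
h = q_inv·(m₁ − m₂) mod p = 84·(87 − 49) mod 89 = 77.
m = m₂ + h·q = 49 + 77·71 = 5516.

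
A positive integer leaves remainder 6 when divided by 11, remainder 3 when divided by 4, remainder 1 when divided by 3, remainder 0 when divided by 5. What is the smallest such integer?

655

The moduli are pairwise coprime; N = 11·4·3·5 = 660.
N/11 = 60; 60 ≡ 5 (mod 11); 5·9 ≡ 1, so inverse 9.
N/4 = 165; 165 ≡ 1 (mod 4), inverse 1.
N/3 = 220; 220 ≡ 1 (mod 3), inverse 1.
N/5 = 132; 132 ≡ 2 (mod 5); 2·3 ≡ 1, so inverse 3.
x ≡ 6·60·9 + 3·165·1 + 1·220·1 + 0·132·3 = 3955.
3955 mod 660 = 655.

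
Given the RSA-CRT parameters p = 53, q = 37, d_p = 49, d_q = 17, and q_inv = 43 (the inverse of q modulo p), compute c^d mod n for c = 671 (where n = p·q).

m₁ = c^(d_p) mod p: c ≡ 35 (mod 53), and 35^49 mod 53 = 26.
m₂ = c^(d_q) mod q: c ≡ 5 (mod 37), and 5^17 mod 37 = 22.
h = q_inv·(m₁ − m₂) mod p = 43·(26 − 22) mod 53 = 13.
m = m₂ + h·q = 22 + 13·37 = 503.

503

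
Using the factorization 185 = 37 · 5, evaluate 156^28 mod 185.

Mod 37: 156 ≡ 8; 8^28 ≡ 26 (mod 37).
Mod 5: 156 ≡ 1; since 4 | 28, by Fermat 1^28 ≡ 1 (mod 5).
Combine by CRT: x ≡ 26 (mod 37), x ≡ 1 (mod 5) ⇒ x ≡ 26 (mod 185).

26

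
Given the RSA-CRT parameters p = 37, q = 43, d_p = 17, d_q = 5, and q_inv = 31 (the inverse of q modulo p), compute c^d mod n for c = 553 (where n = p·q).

93

m₁ = c^(d_p) mod p: c ≡ 35 (mod 37), and 35^17 mod 37 = 19.
m₂ = c^(d_q) mod q: c ≡ 37 (mod 43), and 37^5 mod 43 = 7.
h = q_inv·(m₁ − m₂) mod p = 31·(19 − 7) mod 37 = 2.
m = m₂ + h·q = 7 + 2·43 = 93.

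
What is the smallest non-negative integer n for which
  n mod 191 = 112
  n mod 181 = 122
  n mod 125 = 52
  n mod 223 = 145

From n ≡ 112 (mod 191) write n = 112 + 191t. Substituting into n ≡ 122 (mod 181) gives 191t ≡ 10 (mod 181), and since 10⁻¹ ≡ 163 (mod 181), t ≡ 1. Hence n ≡ 112 + 191·1 = 303 (mod 34571).
From n ≡ 303 (mod 34571) write n = 303 + 34571t. Substituting into n ≡ 52 (mod 125) gives 34571t ≡ 124 (mod 125), and since 71⁻¹ ≡ 81 (mod 125), t ≡ 44. Hence n ≡ 303 + 34571·44 = 1521427 (mod 4321375).
From n ≡ 1521427 (mod 4321375) write n = 1521427 + 4321375t. Substituting into n ≡ 145 (mod 223) gives 4321375t ≡ 24 (mod 223), and since 81⁻¹ ≡ 212 (mod 223), t ≡ 182. Hence n ≡ 1521427 + 4321375·182 = 788011677 (mod 963666625).

788011677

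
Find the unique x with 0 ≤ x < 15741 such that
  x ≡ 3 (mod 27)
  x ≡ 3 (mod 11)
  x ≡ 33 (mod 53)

The moduli are pairwise coprime; N = 27·11·53 = 15741.
N/27 = 583; 583 ≡ 16 (mod 27); 16·22 ≡ 1, so inverse 22.
N/11 = 1431; 1431 ≡ 1 (mod 11), inverse 1.
N/53 = 297; 297 ≡ 32 (mod 53); 32·5 ≡ 1, so inverse 5.
x ≡ 3·583·22 + 3·1431·1 + 33·297·5 = 91776.
91776 mod 15741 = 13071.

13071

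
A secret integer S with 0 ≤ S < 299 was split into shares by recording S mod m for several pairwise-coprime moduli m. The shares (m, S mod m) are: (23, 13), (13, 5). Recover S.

Combine the congruences pairwise.
From S ≡ 13 (mod 23) write S = 13 + 23t. Substituting into S ≡ 5 (mod 13) gives 23t ≡ 5 (mod 13), and since 10⁻¹ ≡ 4 (mod 13), t ≡ 7. Hence S ≡ 13 + 23·7 = 174 (mod 299).

174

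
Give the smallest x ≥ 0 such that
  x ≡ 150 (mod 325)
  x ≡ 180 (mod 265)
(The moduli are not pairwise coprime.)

gcd(325, 265) = 5 and 5 | (180 − 150), so the pair is consistent; merging gives x ≡ 8925 (mod 17225), where 17225 = lcm(325, 265).
The solution is unique modulo lcm(325, 265) = 17225.

8925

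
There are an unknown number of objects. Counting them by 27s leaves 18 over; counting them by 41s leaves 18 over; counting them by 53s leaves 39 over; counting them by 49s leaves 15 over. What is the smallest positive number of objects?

From N ≡ 18 (mod 27) write N = 18 + 27t. Substituting into N ≡ 18 (mod 41) gives 27t ≡ 0 (mod 41), and since 27⁻¹ ≡ 38 (mod 41), t ≡ 0. Hence N ≡ 18 + 27·0 = 18 (mod 1107).
From N ≡ 18 (mod 1107) write N = 18 + 1107t. Substituting into N ≡ 39 (mod 53) gives 1107t ≡ 21 (mod 53), and since 47⁻¹ ≡ 44 (mod 53), t ≡ 23. Hence N ≡ 18 + 1107·23 = 25479 (mod 58671).
From N ≡ 25479 (mod 58671) write N = 25479 + 58671t. Substituting into N ≡ 15 (mod 49) gives 58671t ≡ 16 (mod 49), and since 18⁻¹ ≡ 30 (mod 49), t ≡ 39. Hence N ≡ 25479 + 58671·39 = 2313648 (mod 2874879).

2313648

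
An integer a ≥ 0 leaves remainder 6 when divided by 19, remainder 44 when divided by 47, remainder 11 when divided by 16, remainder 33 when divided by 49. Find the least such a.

The moduli are pairwise coprime; N = 19·47·16·49 = 700112.
N/19 = 36848; 36848 ≡ 7 (mod 19); 7·11 ≡ 1, so inverse 11.
N/47 = 14896; 14896 ≡ 44 (mod 47); 44·31 ≡ 1, so inverse 31.
N/16 = 43757; 43757 ≡ 13 (mod 16); 13·5 ≡ 1, so inverse 5.
N/49 = 14288; 14288 ≡ 29 (mod 49); 29·22 ≡ 1, so inverse 22.
a ≡ 6·36848·11 + 44·14896·31 + 11·43757·5 + 33·14288·22 = 35529835.
35529835 mod 700112 = 524235.

524235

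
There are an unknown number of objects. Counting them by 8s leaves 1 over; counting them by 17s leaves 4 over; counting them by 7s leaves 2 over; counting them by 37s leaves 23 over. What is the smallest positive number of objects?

28513

From N ≡ 1 (mod 8) write N = 1 + 8t. Substituting into N ≡ 4 (mod 17) gives 8t ≡ 3 (mod 17), and since 8⁻¹ ≡ 15 (mod 17), t ≡ 11. Hence N ≡ 1 + 8·11 = 89 (mod 136).
From N ≡ 89 (mod 136) write N = 89 + 136t. Substituting into N ≡ 2 (mod 7) gives 136t ≡ 4 (mod 7), and since 3⁻¹ ≡ 5 (mod 7), t ≡ 6. Hence N ≡ 89 + 136·6 = 905 (mod 952).
From N ≡ 905 (mod 952) write N = 905 + 952t. Substituting into N ≡ 23 (mod 37) gives 952t ≡ 6 (mod 37), and since 27⁻¹ ≡ 11 (mod 37), t ≡ 29. Hence N ≡ 905 + 952·29 = 28513 (mod 35224).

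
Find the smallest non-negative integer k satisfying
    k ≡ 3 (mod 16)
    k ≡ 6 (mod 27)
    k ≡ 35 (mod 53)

14451

The moduli are pairwise coprime; N = 16·27·53 = 22896.
N/16 = 1431; 1431 ≡ 7 (mod 16); 7·7 ≡ 1, so inverse 7.
N/27 = 848; 848 ≡ 11 (mod 27); 11·5 ≡ 1, so inverse 5.
N/53 = 432; 432 ≡ 8 (mod 53); 8·20 ≡ 1, so inverse 20.
k ≡ 3·1431·7 + 6·848·5 + 35·432·20 = 357891.
357891 mod 22896 = 14451.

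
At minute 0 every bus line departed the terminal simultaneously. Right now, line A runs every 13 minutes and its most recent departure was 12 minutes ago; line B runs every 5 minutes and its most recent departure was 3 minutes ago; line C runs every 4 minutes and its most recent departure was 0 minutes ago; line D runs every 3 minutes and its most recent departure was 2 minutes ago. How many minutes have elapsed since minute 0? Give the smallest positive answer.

428

Combine the congruences pairwise.
From t ≡ 12 (mod 13) write t = 12 + 13s. Substituting into t ≡ 3 (mod 5) gives 13s ≡ 1 (mod 5), and since 3⁻¹ ≡ 2 (mod 5), s ≡ 2. Hence t ≡ 12 + 13·2 = 38 (mod 65).
From t ≡ 38 (mod 65) write t = 38 + 65s. Substituting into t ≡ 0 (mod 4) gives 65s ≡ 2 (mod 4), and since 1⁻¹ ≡ 1 (mod 4), s ≡ 2. Hence t ≡ 38 + 65·2 = 168 (mod 260).
From t ≡ 168 (mod 260) write t = 168 + 260s. Substituting into t ≡ 2 (mod 3) gives 260s ≡ 2 (mod 3), and since 2⁻¹ ≡ 2 (mod 3), s ≡ 1. Hence t ≡ 168 + 260·1 = 428 (mod 780).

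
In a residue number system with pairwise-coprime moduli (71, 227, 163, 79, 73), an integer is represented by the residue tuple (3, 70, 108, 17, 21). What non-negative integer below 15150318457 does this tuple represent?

11456378172

Combine the congruences pairwise.
From x ≡ 3 (mod 71) write x = 3 + 71t. Substituting into x ≡ 70 (mod 227) gives 71t ≡ 67 (mod 227), and since 71⁻¹ ≡ 16 (mod 227), t ≡ 164. Hence x ≡ 3 + 71·164 = 11647 (mod 16117).
From x ≡ 11647 (mod 16117) write x = 11647 + 16117t. Substituting into x ≡ 108 (mod 163) gives 16117t ≡ 34 (mod 163), and since 143⁻¹ ≡ 57 (mod 163), t ≡ 145. Hence x ≡ 11647 + 16117·145 = 2348612 (mod 2627071).
From x ≡ 2348612 (mod 2627071) write x = 2348612 + 2627071t. Substituting into x ≡ 17 (mod 79) gives 2627071t ≡ 75 (mod 79), and since 5⁻¹ ≡ 16 (mod 79), t ≡ 15. Hence x ≡ 2348612 + 2627071·15 = 41754677 (mod 207538609).
From x ≡ 41754677 (mod 207538609) write x = 41754677 + 207538609t. Substituting into x ≡ 21 (mod 73) gives 207538609t ≡ 30 (mod 73), and since 47⁻¹ ≡ 14 (mod 73), t ≡ 55. Hence x ≡ 41754677 + 207538609·55 = 11456378172 (mod 15150318457).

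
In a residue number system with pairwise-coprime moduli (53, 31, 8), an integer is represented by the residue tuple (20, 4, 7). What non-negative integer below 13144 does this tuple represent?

The moduli are pairwise coprime; N = 53·31·8 = 13144.
N/53 = 248; 248 ≡ 36 (mod 53); 36·28 ≡ 1, so inverse 28.
N/31 = 424; 424 ≡ 21 (mod 31); 21·3 ≡ 1, so inverse 3.
N/8 = 1643; 1643 ≡ 3 (mod 8); 3·3 ≡ 1, so inverse 3.
x ≡ 20·248·28 + 4·424·3 + 7·1643·3 = 178471.
178471 mod 13144 = 7599.

7599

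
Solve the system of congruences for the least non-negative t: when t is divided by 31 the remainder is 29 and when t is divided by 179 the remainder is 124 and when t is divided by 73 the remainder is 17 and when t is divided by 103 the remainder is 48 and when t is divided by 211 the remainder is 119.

1918203862

The moduli are pairwise coprime; N = 31·179·73·103·211 = 8803538441.
N/31 = 283985111; 283985111 ≡ 1 (mod 31), inverse 1.
N/179 = 49181779; 49181779 ≡ 97 (mod 179); 97·24 ≡ 1, so inverse 24.
N/73 = 120596417; 120596417 ≡ 52 (mod 73); 52·66 ≡ 1, so inverse 66.
N/103 = 85471247; 85471247 ≡ 96 (mod 103); 96·44 ≡ 1, so inverse 44.
N/211 = 41722931; 41722931 ≡ 2 (mod 211); 2·106 ≡ 1, so inverse 106.
t ≡ 29·283985111·1 + 124·49181779·24 + 17·120596417·66 + 48·85471247·44 + 119·41722931·106 = 996718047695.
996718047695 mod 8803538441 = 1918203862.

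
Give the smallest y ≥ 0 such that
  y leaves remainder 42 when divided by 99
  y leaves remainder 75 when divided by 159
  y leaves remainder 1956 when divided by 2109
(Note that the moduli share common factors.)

Combine the congruences pairwise.
gcd(99, 159) = 3 and 3 | (75 − 42), so the pair is consistent; merging gives y ≡ 1824 (mod 5247), where 5247 = lcm(99, 159).
gcd(5247, 2109) = 3 and 3 | (1956 − 1824), so the pair is consistent; merging gives y ≡ 1927473 (mod 3688641), where 3688641 = lcm(5247, 2109).
The solution is unique modulo lcm(99, 159, 2109) = 3688641.

1927473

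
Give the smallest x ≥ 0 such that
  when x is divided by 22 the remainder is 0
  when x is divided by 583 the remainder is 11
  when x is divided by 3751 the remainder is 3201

171996

gcd(22, 583) = 11 and 11 | (11 − 0), so the pair is consistent; merging gives x ≡ 594 (mod 1166), where 1166 = lcm(22, 583).
gcd(1166, 3751) = 11 and 11 | (3201 − 594), so the pair is consistent; merging gives x ≡ 171996 (mod 397606), where 397606 = lcm(1166, 3751).
The solution is unique modulo lcm(22, 583, 3751) = 397606.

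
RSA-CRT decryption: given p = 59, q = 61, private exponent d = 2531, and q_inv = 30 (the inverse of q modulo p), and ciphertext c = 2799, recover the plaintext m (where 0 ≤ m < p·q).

d_p = d mod (p−1) = 2531 mod 58 = 37; d_q = d mod (q−1) = 11.
m₁ = c^(d_p) mod p: c ≡ 26 (mod 59), and 26^37 mod 59 = 28.
m₂ = c^(d_q) mod q: c ≡ 54 (mod 61), and 54^11 mod 61 = 30.
h = q_inv·(m₁ − m₂) mod p = 30·(28 − 30) mod 59 = 58.
m = m₂ + h·q = 30 + 58·61 = 3568.

3568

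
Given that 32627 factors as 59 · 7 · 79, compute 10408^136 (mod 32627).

5769

Mod 59: 10408 ≡ 24; by Fermat, exponent reduces to 136 mod 58 = 20; 24^20 ≡ 46 (mod 59).
Mod 7: 10408 ≡ 6; by Fermat, exponent reduces to 136 mod 6 = 4; 6^4 ≡ 1 (mod 7).
Mod 79: 10408 ≡ 59; by Fermat, exponent reduces to 136 mod 78 = 58; 59^58 ≡ 2 (mod 79).
Combine by CRT: x ≡ 46 (mod 59), x ≡ 1 (mod 7), x ≡ 2 (mod 79) ⇒ x ≡ 5769 (mod 32627).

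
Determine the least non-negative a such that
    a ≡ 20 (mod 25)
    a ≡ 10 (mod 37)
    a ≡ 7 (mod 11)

The moduli are pairwise coprime; N = 25·37·11 = 10175.
N/25 = 407; 407 ≡ 7 (mod 25); 7·18 ≡ 1, so inverse 18.
N/37 = 275; 275 ≡ 16 (mod 37); 16·7 ≡ 1, so inverse 7.
N/11 = 925; 925 ≡ 1 (mod 11), inverse 1.
a ≡ 20·407·18 + 10·275·7 + 7·925·1 = 172245.
172245 mod 10175 = 9445.

9445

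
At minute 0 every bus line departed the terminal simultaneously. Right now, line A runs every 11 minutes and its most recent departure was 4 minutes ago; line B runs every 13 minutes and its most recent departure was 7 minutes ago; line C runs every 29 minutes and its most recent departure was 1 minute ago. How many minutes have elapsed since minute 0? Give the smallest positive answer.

59

From t ≡ 4 (mod 11) write t = 4 + 11s. Substituting into t ≡ 7 (mod 13) gives 11s ≡ 3 (mod 13), and since 11⁻¹ ≡ 6 (mod 13), s ≡ 5. Hence t ≡ 4 + 11·5 = 59 (mod 143).
From t ≡ 59 (mod 143) write t = 59 + 143s. Substituting into t ≡ 1 (mod 29) gives 143s ≡ 0 (mod 29), and since 27⁻¹ ≡ 14 (mod 29), s ≡ 0. Hence t ≡ 59 + 143·0 = 59 (mod 4147).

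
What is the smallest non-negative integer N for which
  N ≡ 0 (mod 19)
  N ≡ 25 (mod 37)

From N ≡ 0 (mod 19) write N = 0 + 19t. Substituting into N ≡ 25 (mod 37) gives 19t ≡ 25 (mod 37), and since 19⁻¹ ≡ 2 (mod 37), t ≡ 13. Hence N ≡ 0 + 19·13 = 247 (mod 703).

247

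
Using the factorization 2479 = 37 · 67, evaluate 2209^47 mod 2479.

Mod 37: 2209 ≡ 26; by Fermat, exponent reduces to 47 mod 36 = 11; 26^11 ≡ 10 (mod 37).
Mod 67: 2209 ≡ 65; 65^47 ≡ 36 (mod 67).
Combine by CRT: x ≡ 10 (mod 37), x ≡ 36 (mod 67) ⇒ x ≡ 639 (mod 2479).

639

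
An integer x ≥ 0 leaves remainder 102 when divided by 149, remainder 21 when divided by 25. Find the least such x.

996

From x ≡ 102 (mod 149) write x = 102 + 149t. Substituting into x ≡ 21 (mod 25) gives 149t ≡ 19 (mod 25), and since 24⁻¹ ≡ 24 (mod 25), t ≡ 6. Hence x ≡ 102 + 149·6 = 996 (mod 3725).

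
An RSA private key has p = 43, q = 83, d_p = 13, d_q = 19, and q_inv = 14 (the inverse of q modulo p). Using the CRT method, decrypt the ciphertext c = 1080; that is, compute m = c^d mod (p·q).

1495

m₁ = c^(d_p) mod p: c ≡ 5 (mod 43), and 5^13 mod 43 = 33.
m₂ = c^(d_q) mod q: c ≡ 1 (mod 83), and 1^19 mod 83 = 1.
h = q_inv·(m₁ − m₂) mod p = 14·(33 − 1) mod 43 = 18.
m = m₂ + h·q = 1 + 18·83 = 1495.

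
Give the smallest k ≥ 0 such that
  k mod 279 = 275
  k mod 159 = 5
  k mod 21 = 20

Combine the congruences pairwise.
gcd(279, 159) = 3 and 3 | (5 − 275), so the pair is consistent; merging gives k ≡ 3344 (mod 14787), where 14787 = lcm(279, 159).
gcd(14787, 21) = 3 and 3 | (20 − 3344), so the pair is consistent; merging gives k ≡ 77279 (mod 103509), where 103509 = lcm(14787, 21).
The solution is unique modulo lcm(279, 159, 21) = 103509.

77279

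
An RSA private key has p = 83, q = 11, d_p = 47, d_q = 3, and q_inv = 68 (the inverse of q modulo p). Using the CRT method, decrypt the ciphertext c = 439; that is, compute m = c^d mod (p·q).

208

m₁ = c^(d_p) mod p: c ≡ 24 (mod 83), and 24^47 mod 83 = 42.
m₂ = c^(d_q) mod q: c ≡ 10 (mod 11), and 10^3 mod 11 = 10.
h = q_inv·(m₁ − m₂) mod p = 68·(42 − 10) mod 83 = 18.
m = m₂ + h·q = 10 + 18·11 = 208.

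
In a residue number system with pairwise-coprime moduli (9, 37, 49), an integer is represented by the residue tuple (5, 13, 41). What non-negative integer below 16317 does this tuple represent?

15035

The moduli are pairwise coprime; N = 9·37·49 = 16317.
N/9 = 1813; 1813 ≡ 4 (mod 9); 4·7 ≡ 1, so inverse 7.
N/37 = 441; 441 ≡ 34 (mod 37); 34·12 ≡ 1, so inverse 12.
N/49 = 333; 333 ≡ 39 (mod 49); 39·44 ≡ 1, so inverse 44.
x ≡ 5·1813·7 + 13·441·12 + 41·333·44 = 732983.
732983 mod 16317 = 15035.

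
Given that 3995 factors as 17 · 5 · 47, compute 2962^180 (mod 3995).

1

Mod 17: 2962 ≡ 4; by Fermat, exponent reduces to 180 mod 16 = 4; 4^4 ≡ 1 (mod 17).
Mod 5: 2962 ≡ 2; since 4 | 180, by Fermat 2^180 ≡ 1 (mod 5).
Mod 47: 2962 ≡ 1; by Fermat, exponent reduces to 180 mod 46 = 42; 1^42 ≡ 1 (mod 47).
Combine by CRT: x ≡ 1 (mod 17), x ≡ 1 (mod 5), x ≡ 1 (mod 47) ⇒ x ≡ 1 (mod 3995).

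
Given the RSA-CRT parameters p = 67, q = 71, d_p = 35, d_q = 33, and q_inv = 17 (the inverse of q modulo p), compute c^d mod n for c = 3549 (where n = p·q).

1277

m₁ = c^(d_p) mod p: c ≡ 65 (mod 67), and 65^35 mod 67 = 4.
m₂ = c^(d_q) mod q: c ≡ 70 (mod 71), and 70^33 mod 71 = 70.
h = q_inv·(m₁ − m₂) mod p = 17·(4 − 70) mod 67 = 17.
m = m₂ + h·q = 70 + 17·71 = 1277.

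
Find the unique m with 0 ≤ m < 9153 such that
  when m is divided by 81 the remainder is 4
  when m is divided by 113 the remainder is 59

1867

From m ≡ 4 (mod 81) write m = 4 + 81t. Substituting into m ≡ 59 (mod 113) gives 81t ≡ 55 (mod 113), and since 81⁻¹ ≡ 60 (mod 113), t ≡ 23. Hence m ≡ 4 + 81·23 = 1867 (mod 9153).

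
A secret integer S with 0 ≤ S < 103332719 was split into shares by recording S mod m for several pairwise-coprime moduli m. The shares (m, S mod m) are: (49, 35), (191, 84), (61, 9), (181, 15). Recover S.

Combine the congruences pairwise.
From S ≡ 35 (mod 49) write S = 35 + 49t. Substituting into S ≡ 84 (mod 191) gives 49t ≡ 49 (mod 191), and since 49⁻¹ ≡ 39 (mod 191), t ≡ 1. Hence S ≡ 35 + 49·1 = 84 (mod 9359).
From S ≡ 84 (mod 9359) write S = 84 + 9359t. Substituting into S ≡ 9 (mod 61) gives 9359t ≡ 47 (mod 61), and since 26⁻¹ ≡ 54 (mod 61), t ≡ 37. Hence S ≡ 84 + 9359·37 = 346367 (mod 570899).
From S ≡ 346367 (mod 570899) write S = 346367 + 570899t. Substituting into S ≡ 15 (mod 181) gives 570899t ≡ 82 (mod 181), and since 25⁻¹ ≡ 29 (mod 181), t ≡ 25. Hence S ≡ 346367 + 570899·25 = 14618842 (mod 103332719).

14618842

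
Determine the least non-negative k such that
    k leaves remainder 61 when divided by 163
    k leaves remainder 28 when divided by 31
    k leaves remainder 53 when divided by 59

The moduli are pairwise coprime; N = 163·31·59 = 298127.
N/163 = 1829; 1829 ≡ 36 (mod 163); 36·77 ≡ 1, so inverse 77.
N/31 = 9617; 9617 ≡ 7 (mod 31); 7·9 ≡ 1, so inverse 9.
N/59 = 5053; 5053 ≡ 38 (mod 59); 38·14 ≡ 1, so inverse 14.
k ≡ 61·1829·77 + 28·9617·9 + 53·5053·14 = 14763623.
14763623 mod 298127 = 155400.

155400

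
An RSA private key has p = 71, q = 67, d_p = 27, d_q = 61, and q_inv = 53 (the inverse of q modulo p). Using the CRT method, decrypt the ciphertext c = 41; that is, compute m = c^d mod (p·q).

168

m₁ = c^(d_p) mod p: c ≡ 41 (mod 71), and 41^27 mod 71 = 26.
m₂ = c^(d_q) mod q: c ≡ 41 (mod 67), and 41^61 mod 67 = 34.
h = q_inv·(m₁ − m₂) mod p = 53·(26 − 34) mod 71 = 2.
m = m₂ + h·q = 34 + 2·67 = 168.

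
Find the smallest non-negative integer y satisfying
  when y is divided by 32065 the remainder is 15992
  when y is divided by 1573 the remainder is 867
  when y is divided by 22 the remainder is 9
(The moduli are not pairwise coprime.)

48057

gcd(32065, 1573) = 121 and 121 | (867 − 15992), so the pair is consistent; merging gives y ≡ 48057 (mod 416845), where 416845 = lcm(32065, 1573).
gcd(416845, 22) = 11 and 11 | (9 − 48057), so the pair is consistent; merging gives y ≡ 48057 (mod 833690), where 833690 = lcm(416845, 22).
The solution is unique modulo lcm(32065, 1573, 22) = 833690.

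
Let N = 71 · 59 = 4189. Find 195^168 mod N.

Mod 71: 195 ≡ 53; by Fermat, exponent reduces to 168 mod 70 = 28; 53^28 ≡ 54 (mod 71).
Mod 59: 195 ≡ 18; by Fermat, exponent reduces to 168 mod 58 = 52; 18^52 ≡ 51 (mod 59).
Combine by CRT: x ≡ 54 (mod 71), x ≡ 51 (mod 59) ⇒ x ≡ 3178 (mod 4189).

3178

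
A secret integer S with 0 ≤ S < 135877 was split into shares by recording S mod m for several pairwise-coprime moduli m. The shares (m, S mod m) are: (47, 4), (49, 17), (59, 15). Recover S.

The moduli are pairwise coprime; N = 47·49·59 = 135877.
N/47 = 2891; 2891 ≡ 24 (mod 47); 24·2 ≡ 1, so inverse 2.
N/49 = 2773; 2773 ≡ 29 (mod 49); 29·22 ≡ 1, so inverse 22.
N/59 = 2303; 2303 ≡ 2 (mod 59); 2·30 ≡ 1, so inverse 30.
S ≡ 4·2891·2 + 17·2773·22 + 15·2303·30 = 2096580.
2096580 mod 135877 = 58425.

58425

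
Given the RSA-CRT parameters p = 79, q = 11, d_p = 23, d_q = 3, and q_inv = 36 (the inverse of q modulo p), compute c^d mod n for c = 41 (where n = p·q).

644

m₁ = c^(d_p) mod p: c ≡ 41 (mod 79), and 41^23 mod 79 = 12.
m₂ = c^(d_q) mod q: c ≡ 8 (mod 11), and 8^3 mod 11 = 6.
h = q_inv·(m₁ − m₂) mod p = 36·(12 − 6) mod 79 = 58.
m = m₂ + h·q = 6 + 58·11 = 644.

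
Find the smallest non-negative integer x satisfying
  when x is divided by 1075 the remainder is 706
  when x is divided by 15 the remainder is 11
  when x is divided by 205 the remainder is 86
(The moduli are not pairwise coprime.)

gcd(1075, 15) = 5 and 5 | (11 − 706), so the pair is consistent; merging gives x ≡ 1781 (mod 3225), where 3225 = lcm(1075, 15).
gcd(3225, 205) = 5 and 5 | (86 − 1781), so the pair is consistent; merging gives x ≡ 5006 (mod 132225), where 132225 = lcm(3225, 205).
The solution is unique modulo lcm(1075, 15, 205) = 132225.

5006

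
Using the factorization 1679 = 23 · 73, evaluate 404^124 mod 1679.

Mod 23: 404 ≡ 13; by Fermat, exponent reduces to 124 mod 22 = 14; 13^14 ≡ 12 (mod 23).
Mod 73: 404 ≡ 39; by Fermat, exponent reduces to 124 mod 72 = 52; 39^52 ≡ 57 (mod 73).
Combine by CRT: x ≡ 12 (mod 23), x ≡ 57 (mod 73) ⇒ x ≡ 495 (mod 1679).

495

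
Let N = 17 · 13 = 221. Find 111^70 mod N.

4

Mod 17: 111 ≡ 9; by Fermat, exponent reduces to 70 mod 16 = 6; 9^6 ≡ 4 (mod 17).
Mod 13: 111 ≡ 7; by Fermat, exponent reduces to 70 mod 12 = 10; 7^10 ≡ 4 (mod 13).
Combine by CRT: x ≡ 4 (mod 17), x ≡ 4 (mod 13) ⇒ x ≡ 4 (mod 221).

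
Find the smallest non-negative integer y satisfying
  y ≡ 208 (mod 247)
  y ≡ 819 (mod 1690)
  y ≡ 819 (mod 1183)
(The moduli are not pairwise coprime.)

166439

gcd(247, 1690) = 13 and 13 | (819 − 208), so the pair is consistent; merging gives y ≡ 5889 (mod 32110), where 32110 = lcm(247, 1690).
gcd(32110, 1183) = 169 and 169 | (819 − 5889), so the pair is consistent; merging gives y ≡ 166439 (mod 224770), where 224770 = lcm(32110, 1183).
The solution is unique modulo lcm(247, 1690, 1183) = 224770.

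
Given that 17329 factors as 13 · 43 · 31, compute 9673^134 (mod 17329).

9673

Mod 13: 9673 ≡ 1; by Fermat, exponent reduces to 134 mod 12 = 2; 1^2 ≡ 1 (mod 13).
Mod 43: 9673 ≡ 41; by Fermat, exponent reduces to 134 mod 42 = 8; 41^8 ≡ 41 (mod 43).
Mod 31: 9673 ≡ 1; by Fermat, exponent reduces to 134 mod 30 = 14; 1^14 ≡ 1 (mod 31).
Combine by CRT: x ≡ 1 (mod 13), x ≡ 41 (mod 43), x ≡ 1 (mod 31) ⇒ x ≡ 9673 (mod 17329).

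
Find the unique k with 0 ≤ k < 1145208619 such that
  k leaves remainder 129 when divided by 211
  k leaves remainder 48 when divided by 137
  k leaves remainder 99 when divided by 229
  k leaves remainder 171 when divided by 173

117866628

The moduli are pairwise coprime; N = 211·137·229·173 = 1145208619.
N/211 = 5427529; 5427529 ≡ 187 (mod 211); 187·167 ≡ 1, so inverse 167.
N/137 = 8359187; 8359187 ≡ 132 (mod 137); 132·82 ≡ 1, so inverse 82.
N/229 = 5000911; 5000911 ≡ 9 (mod 229); 9·51 ≡ 1, so inverse 51.
N/173 = 6619703; 6619703 ≡ 31 (mod 173); 31·67 ≡ 1, so inverse 67.
k ≡ 129·5427529·167 + 48·8359187·82 + 99·5000911·51 + 171·6619703·67 = 250918554189.
250918554189 mod 1145208619 = 117866628.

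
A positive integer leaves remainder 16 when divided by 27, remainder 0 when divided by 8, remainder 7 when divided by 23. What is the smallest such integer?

Combine the congruences pairwise.
From k ≡ 16 (mod 27) write k = 16 + 27t. Substituting into k ≡ 0 (mod 8) gives 27t ≡ 0 (mod 8), and since 3⁻¹ ≡ 3 (mod 8), t ≡ 0. Hence k ≡ 16 + 27·0 = 16 (mod 216).
From k ≡ 16 (mod 216) write k = 16 + 216t. Substituting into k ≡ 7 (mod 23) gives 216t ≡ 14 (mod 23), and since 9⁻¹ ≡ 18 (mod 23), t ≡ 22. Hence k ≡ 16 + 216·22 = 4768 (mod 4968).

4768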